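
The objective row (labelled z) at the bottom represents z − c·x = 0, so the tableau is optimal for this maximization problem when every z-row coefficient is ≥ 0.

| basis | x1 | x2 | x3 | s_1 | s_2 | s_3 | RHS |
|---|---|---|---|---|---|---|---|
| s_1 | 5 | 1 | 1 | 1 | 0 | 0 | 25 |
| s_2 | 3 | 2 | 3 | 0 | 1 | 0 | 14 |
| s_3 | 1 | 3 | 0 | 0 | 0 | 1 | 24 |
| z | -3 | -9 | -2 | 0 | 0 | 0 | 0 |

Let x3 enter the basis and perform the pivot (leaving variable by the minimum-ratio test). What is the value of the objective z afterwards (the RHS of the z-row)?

Ratio test on column x3 — row 1: 25/1 = 25; row 2: 14/3 = 14/3; row 3: entry 0 ≤ 0. Minimum is 14/3 at row 2 (s_2 leaves); pivot element 3.
Pivot on row 2; the z-row RHS becomes 0 − (-2)·(14/3) = 28/3.

28/3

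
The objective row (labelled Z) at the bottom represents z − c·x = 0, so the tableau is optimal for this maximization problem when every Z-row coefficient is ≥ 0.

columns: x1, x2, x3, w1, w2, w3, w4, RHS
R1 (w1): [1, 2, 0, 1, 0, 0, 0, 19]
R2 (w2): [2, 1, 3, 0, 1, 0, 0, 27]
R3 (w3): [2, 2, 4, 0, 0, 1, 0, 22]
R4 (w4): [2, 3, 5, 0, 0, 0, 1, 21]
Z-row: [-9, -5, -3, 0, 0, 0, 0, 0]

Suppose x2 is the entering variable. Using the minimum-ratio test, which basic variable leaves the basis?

w4

Column x2 entries and ratios — w1: 19/2 = 19/2; w2: 27/1 = 27; w3: 22/2 = 11; w4: 21/3 = 7.
Smallest ratio is 7 in the row of w4, so w4 leaves.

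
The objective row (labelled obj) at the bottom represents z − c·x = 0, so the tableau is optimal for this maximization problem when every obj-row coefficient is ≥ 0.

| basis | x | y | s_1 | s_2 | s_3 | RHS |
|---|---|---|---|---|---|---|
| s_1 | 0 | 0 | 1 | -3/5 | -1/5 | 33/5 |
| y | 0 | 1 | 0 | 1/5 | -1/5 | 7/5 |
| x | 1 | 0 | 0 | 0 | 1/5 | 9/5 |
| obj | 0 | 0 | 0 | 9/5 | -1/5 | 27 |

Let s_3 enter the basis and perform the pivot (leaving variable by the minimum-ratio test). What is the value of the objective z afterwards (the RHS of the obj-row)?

144/5

Ratio test on column s_3 — row 1: entry -1/5 ≤ 0; row 2: entry -1/5 ≤ 0; row 3: (9/5)/(1/5) = 9. Minimum is 9 at row 3 (x leaves); pivot element 1/5.
Pivot on row 3; the obj-row RHS becomes 27 − (-1/5)·9 = 144/5.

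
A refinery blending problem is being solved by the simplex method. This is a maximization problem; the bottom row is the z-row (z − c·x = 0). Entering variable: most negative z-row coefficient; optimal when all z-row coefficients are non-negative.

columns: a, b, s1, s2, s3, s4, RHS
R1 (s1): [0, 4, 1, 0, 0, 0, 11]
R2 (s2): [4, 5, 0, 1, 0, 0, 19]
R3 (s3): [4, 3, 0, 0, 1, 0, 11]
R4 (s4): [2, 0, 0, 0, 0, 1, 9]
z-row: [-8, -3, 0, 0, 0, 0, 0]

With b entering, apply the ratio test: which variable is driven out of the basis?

s1

Column b entries and ratios — s1: 11/4 = 11/4; s2: 19/5 = 19/5; s3: 11/3 = 11/3; s4: 0 ≤ 0, skip.
Smallest ratio is 11/4 in the row of s1, so s1 leaves.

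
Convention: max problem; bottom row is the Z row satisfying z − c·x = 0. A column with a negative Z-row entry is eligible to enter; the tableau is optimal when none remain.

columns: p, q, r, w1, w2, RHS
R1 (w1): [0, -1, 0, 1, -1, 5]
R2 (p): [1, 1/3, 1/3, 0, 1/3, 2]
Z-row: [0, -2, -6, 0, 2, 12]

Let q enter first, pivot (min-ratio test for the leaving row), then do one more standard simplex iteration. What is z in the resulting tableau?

Ratio test on column q — row 1: entry -1 ≤ 0; row 2: 2/(1/3) = 6. Minimum is 6 at row 2 (p leaves); pivot element 1/3.
Pivot on row 2; the Z-row RHS becomes 12 − (-2)·6 = 24.
Next entering variable (most negative Z-row entry -4): r.
Ratio test on column r — row 1: 11/1 = 11; row 2: 6/1 = 6. Minimum is 6 at row 2 (q leaves); pivot element 1.
After the second pivot the Z-row RHS is 24 − (-4)·6 = 48.

48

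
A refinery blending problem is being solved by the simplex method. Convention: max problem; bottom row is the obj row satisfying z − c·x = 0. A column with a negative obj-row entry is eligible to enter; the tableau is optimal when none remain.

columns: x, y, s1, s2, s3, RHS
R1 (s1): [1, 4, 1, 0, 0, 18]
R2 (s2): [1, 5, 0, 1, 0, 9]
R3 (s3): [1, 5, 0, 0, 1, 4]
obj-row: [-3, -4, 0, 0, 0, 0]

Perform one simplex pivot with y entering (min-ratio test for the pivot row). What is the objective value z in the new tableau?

16/5

Ratio test on column y — row 1: 18/4 = 9/2; row 2: 9/5 = 9/5; row 3: 4/5 = 4/5. Minimum is 4/5 at row 3 (s3 leaves); pivot element 5.
Pivot on row 3; the obj-row RHS becomes 0 − (-4)·(4/5) = 16/5.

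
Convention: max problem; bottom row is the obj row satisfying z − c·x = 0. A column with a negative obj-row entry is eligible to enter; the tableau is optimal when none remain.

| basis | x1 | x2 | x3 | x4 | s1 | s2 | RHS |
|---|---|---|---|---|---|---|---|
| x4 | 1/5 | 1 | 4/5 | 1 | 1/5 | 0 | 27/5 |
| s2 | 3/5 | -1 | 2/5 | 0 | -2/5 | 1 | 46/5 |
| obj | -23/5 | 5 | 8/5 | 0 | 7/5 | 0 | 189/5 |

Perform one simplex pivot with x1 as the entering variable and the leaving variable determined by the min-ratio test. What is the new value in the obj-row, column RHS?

325/3

Ratio test on column x1 — row 1: (27/5)/(1/5) = 27; row 2: (46/5)/(3/5) = 46/3. Minimum is 46/3 at row 2 (s2 leaves); pivot element 3/5.
Divide row 2 by 3/5; eliminate column x1 from the other rows.
obj-row update in column RHS: 189/5 − (-23/5)·(46/3) = 325/3.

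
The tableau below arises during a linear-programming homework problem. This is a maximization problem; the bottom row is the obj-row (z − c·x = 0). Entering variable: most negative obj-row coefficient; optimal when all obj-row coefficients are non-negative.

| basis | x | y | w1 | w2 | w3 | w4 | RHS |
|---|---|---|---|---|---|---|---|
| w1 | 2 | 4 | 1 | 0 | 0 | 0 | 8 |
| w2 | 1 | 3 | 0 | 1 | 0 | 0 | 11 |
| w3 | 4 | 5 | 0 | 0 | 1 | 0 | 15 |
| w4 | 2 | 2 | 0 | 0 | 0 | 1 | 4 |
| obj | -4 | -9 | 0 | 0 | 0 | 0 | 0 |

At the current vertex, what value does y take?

y is not in the basis, so in the current basic feasible solution y = 0.

0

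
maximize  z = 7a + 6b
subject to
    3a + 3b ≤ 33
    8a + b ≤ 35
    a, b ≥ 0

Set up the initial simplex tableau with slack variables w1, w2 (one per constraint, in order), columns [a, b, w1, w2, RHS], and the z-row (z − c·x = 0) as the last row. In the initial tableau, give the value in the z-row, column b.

The z-row carries the negated objective coefficients: the b entry is -6.

-6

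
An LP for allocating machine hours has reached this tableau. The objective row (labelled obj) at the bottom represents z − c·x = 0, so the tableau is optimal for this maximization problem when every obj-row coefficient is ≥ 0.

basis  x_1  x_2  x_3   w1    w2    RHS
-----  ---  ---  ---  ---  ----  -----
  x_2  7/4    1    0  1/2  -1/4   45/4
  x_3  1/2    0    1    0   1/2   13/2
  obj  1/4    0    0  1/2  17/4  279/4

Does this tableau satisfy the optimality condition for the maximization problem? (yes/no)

yes

Every obj-row coefficient is ≥ 0, so the tableau is optimal.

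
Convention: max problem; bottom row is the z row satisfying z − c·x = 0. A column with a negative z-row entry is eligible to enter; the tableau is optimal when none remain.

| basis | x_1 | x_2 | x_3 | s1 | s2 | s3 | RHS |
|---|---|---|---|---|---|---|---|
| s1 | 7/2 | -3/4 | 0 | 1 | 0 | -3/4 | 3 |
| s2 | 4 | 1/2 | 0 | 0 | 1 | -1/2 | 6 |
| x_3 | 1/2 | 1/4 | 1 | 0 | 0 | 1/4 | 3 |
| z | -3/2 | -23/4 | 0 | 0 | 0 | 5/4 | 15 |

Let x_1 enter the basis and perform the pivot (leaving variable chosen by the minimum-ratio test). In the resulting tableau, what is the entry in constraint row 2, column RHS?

18/7

Ratio test on column x_1 — row 1: 3/(7/2) = 6/7; row 2: 6/4 = 3/2; row 3: 3/(1/2) = 6. Minimum is 6/7 at row 1 (s1 leaves); pivot element 7/2.
Divide row 1 by 7/2; eliminate column x_1 from the other rows.
Row 2 update in column RHS: 6 − 4·(6/7) = 18/7.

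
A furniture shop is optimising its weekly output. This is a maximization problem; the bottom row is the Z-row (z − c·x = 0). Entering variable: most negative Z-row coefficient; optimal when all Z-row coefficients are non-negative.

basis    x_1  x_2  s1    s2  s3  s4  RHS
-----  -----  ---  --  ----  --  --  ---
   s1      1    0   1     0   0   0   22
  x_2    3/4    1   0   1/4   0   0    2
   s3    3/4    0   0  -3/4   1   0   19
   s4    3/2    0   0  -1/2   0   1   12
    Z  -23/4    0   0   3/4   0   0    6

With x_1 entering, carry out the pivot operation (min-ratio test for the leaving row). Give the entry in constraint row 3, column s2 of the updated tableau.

Ratio test on column x_1 — row 1: 22/1 = 22; row 2: 2/(3/4) = 8/3; row 3: 19/(3/4) = 76/3; row 4: 12/(3/2) = 8. Minimum is 8/3 at row 2 (x_2 leaves); pivot element 3/4.
Divide row 2 by 3/4; eliminate column x_1 from the other rows.
Row 3 update in column s2: -3/4 − (3/4)·(1/3) = -1.

-1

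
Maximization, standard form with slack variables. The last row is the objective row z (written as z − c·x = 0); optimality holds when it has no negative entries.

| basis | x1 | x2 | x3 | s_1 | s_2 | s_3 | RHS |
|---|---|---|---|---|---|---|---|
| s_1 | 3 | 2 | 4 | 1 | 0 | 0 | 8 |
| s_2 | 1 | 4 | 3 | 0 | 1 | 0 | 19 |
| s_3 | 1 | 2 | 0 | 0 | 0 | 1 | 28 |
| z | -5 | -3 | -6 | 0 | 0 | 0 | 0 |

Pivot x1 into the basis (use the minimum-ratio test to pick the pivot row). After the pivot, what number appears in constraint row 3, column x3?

-4/3

Ratio test on column x1 — row 1: 8/3 = 8/3; row 2: 19/1 = 19; row 3: 28/1 = 28. Minimum is 8/3 at row 1 (s_1 leaves); pivot element 3.
Divide row 1 by 3; eliminate column x1 from the other rows.
Row 3 update in column x3: 0 − 1·(4/3) = -4/3.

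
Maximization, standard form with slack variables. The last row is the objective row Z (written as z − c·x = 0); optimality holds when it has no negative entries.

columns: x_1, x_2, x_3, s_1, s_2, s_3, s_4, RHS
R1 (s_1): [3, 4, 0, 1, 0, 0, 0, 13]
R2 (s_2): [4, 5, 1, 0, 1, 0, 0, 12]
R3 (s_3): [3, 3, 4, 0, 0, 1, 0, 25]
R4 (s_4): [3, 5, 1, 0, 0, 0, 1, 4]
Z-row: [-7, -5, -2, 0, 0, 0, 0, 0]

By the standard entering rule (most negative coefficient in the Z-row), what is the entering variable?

x_1

Negative Z-row entries: x_1: -7, x_2: -5, x_3: -2.
The most negative is -7 in column x_1, so x_1 enters.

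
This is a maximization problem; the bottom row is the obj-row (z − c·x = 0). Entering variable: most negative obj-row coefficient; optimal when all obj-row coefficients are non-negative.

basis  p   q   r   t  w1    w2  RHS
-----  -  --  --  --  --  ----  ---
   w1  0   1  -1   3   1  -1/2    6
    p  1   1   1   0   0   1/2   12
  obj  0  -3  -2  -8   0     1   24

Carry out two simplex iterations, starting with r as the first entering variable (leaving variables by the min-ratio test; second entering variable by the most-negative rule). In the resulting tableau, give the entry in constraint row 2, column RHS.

Ratio test on column r — row 1: entry -1 ≤ 0; row 2: 12/1 = 12. Minimum is 12 at row 2 (p leaves); pivot element 1.
Divide row 2 by 1; eliminate column r from the other rows.
Second iteration: most negative obj-row entry is -8 in column t, so t enters.
Ratio test on column t — row 1: 18/3 = 6; row 2: entry 0 ≤ 0. Minimum is 6 at row 1 (w1 leaves); pivot element 3.
Divide row 1 by 3; eliminate column t from the other rows.
After both pivots, the entry at constraint row 2, column RHS is 12.

12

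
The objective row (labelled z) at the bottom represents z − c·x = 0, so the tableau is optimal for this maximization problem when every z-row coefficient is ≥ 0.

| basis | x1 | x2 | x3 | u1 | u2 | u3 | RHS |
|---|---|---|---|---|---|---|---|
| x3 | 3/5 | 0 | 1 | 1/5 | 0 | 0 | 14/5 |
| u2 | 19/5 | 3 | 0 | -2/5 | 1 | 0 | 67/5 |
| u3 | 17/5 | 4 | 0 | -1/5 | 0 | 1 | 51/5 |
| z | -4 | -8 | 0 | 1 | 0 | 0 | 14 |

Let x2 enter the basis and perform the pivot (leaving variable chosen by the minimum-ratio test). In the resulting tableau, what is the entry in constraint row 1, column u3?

Ratio test on column x2 — row 1: entry 0 ≤ 0; row 2: (67/5)/3 = 67/15; row 3: (51/5)/4 = 51/20. Minimum is 51/20 at row 3 (u3 leaves); pivot element 4.
Divide row 3 by 4; eliminate column x2 from the other rows.
Row 1 update in column u3: 0 − 0·(1/4) = 0.

0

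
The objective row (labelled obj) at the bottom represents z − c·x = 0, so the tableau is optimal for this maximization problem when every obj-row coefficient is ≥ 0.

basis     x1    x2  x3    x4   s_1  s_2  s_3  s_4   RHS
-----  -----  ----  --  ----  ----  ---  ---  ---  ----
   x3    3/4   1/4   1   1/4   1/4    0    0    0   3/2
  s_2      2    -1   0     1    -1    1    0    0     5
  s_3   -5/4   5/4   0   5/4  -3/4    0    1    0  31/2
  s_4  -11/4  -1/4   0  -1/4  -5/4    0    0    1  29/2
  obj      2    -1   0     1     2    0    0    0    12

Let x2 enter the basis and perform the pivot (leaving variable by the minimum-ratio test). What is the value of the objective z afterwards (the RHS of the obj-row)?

18

Ratio test on column x2 — row 1: (3/2)/(1/4) = 6; row 2: entry -1 ≤ 0; row 3: (31/2)/(5/4) = 62/5; row 4: entry -1/4 ≤ 0. Minimum is 6 at row 1 (x3 leaves); pivot element 1/4.
Pivot on row 1; the obj-row RHS becomes 12 − (-1)·6 = 18.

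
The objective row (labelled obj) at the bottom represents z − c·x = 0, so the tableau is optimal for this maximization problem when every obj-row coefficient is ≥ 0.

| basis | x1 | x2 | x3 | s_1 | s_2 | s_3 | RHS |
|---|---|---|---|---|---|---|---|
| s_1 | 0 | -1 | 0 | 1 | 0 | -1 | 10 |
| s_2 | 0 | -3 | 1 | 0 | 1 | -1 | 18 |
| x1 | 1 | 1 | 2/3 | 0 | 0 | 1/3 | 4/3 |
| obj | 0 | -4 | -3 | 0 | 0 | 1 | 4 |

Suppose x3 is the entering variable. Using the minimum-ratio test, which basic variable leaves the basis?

x1

Column x3 entries and ratios — s_1: 0 ≤ 0, skip; s_2: 18/1 = 18; x1: (4/3)/(2/3) = 2.
Smallest ratio is 2 in the row of x1, so x1 leaves.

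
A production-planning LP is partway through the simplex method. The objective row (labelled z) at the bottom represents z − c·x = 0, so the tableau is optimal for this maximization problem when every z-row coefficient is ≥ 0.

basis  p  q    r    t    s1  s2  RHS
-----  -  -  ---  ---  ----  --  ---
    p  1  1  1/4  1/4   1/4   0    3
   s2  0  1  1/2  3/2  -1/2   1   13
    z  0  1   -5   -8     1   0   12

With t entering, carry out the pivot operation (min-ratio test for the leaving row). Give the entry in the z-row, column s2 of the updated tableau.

Ratio test on column t — row 1: 3/(1/4) = 12; row 2: 13/(3/2) = 26/3. Minimum is 26/3 at row 2 (s2 leaves); pivot element 3/2.
Divide row 2 by 3/2; eliminate column t from the other rows.
z-row update in column s2: 0 − (-8)·(2/3) = 16/3.

16/3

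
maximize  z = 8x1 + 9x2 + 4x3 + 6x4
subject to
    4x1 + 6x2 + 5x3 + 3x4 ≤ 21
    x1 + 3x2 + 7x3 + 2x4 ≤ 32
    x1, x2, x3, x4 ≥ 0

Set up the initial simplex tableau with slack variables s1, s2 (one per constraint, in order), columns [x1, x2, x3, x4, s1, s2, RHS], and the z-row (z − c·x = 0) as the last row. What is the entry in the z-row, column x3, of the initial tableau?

The z-row carries the negated objective coefficients: the x3 entry is -4.

-4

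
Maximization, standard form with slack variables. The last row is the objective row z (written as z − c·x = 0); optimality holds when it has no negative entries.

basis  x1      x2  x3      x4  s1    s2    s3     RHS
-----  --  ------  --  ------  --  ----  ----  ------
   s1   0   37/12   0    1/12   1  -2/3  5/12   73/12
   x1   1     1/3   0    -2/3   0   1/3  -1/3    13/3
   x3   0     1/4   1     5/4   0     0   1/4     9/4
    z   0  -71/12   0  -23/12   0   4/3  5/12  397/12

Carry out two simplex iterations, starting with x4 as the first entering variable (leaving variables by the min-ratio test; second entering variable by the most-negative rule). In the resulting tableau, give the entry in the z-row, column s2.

3/23

Ratio test on column x4 — row 1: (73/12)/(1/12) = 73; row 2: entry -2/3 ≤ 0; row 3: (9/4)/(5/4) = 9/5. Minimum is 9/5 at row 3 (x3 leaves); pivot element 5/4.
Divide row 3 by 5/4; eliminate column x4 from the other rows.
Second iteration: most negative z-row entry is -83/15 in column x2, so x2 enters.
Ratio test on column x2 — row 1: (89/15)/(46/15) = 89/46; row 2: (83/15)/(7/15) = 83/7; row 3: (9/5)/(1/5) = 9. Minimum is 89/46 at row 1 (s1 leaves); pivot element 46/15.
Divide row 1 by 46/15; eliminate column x2 from the other rows.
After both pivots, the entry at the z-row, column s2 is 3/23.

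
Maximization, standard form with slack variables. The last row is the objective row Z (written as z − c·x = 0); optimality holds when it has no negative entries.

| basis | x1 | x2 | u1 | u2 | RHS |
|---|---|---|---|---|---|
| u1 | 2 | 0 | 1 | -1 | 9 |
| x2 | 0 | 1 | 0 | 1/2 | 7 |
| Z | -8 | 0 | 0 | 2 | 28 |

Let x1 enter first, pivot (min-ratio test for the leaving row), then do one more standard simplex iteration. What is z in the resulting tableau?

92

Ratio test on column x1 — row 1: 9/2 = 9/2; row 2: entry 0 ≤ 0. Minimum is 9/2 at row 1 (u1 leaves); pivot element 2.
Pivot on row 1; the Z-row RHS becomes 28 − (-8)·(9/2) = 64.
Next entering variable (most negative Z-row entry -2): u2.
Ratio test on column u2 — row 1: entry -1/2 ≤ 0; row 2: 7/(1/2) = 14. Minimum is 14 at row 2 (x2 leaves); pivot element 1/2.
After the second pivot the Z-row RHS is 64 − (-2)·14 = 92.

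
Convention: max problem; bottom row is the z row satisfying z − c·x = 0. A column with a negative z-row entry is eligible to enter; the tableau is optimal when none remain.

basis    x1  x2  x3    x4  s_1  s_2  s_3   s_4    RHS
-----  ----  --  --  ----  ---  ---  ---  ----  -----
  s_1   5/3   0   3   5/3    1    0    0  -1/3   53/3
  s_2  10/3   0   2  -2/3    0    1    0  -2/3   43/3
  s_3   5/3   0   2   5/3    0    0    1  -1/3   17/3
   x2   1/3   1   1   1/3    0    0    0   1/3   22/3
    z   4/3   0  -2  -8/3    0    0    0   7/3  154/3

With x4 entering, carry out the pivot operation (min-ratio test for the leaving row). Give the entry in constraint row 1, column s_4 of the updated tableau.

Ratio test on column x4 — row 1: (53/3)/(5/3) = 53/5; row 2: entry -2/3 ≤ 0; row 3: (17/3)/(5/3) = 17/5; row 4: (22/3)/(1/3) = 22. Minimum is 17/5 at row 3 (s_3 leaves); pivot element 5/3.
Divide row 3 by 5/3; eliminate column x4 from the other rows.
Row 1 update in column s_4: -1/3 − (5/3)·(-1/5) = 0.

0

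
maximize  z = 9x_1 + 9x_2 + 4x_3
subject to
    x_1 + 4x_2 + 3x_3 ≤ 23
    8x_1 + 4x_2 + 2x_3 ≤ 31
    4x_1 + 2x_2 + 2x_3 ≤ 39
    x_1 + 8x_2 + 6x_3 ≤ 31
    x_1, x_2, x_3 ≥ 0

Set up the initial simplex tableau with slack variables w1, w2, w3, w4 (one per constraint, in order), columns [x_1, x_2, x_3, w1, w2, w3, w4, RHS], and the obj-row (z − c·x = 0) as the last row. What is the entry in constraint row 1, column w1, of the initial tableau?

1

Slack w1 belongs to constraint 1; its column is the unit vector e_1, so the entry in row 1 is 1.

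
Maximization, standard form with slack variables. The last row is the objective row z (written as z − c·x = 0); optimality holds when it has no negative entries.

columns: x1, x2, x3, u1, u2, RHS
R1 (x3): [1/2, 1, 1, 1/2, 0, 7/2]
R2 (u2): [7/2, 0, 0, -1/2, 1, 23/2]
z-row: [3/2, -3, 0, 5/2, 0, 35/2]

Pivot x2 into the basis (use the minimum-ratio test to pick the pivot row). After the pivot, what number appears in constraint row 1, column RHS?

Ratio test on column x2 — row 1: (7/2)/1 = 7/2; row 2: entry 0 ≤ 0. Minimum is 7/2 at row 1 (x3 leaves); pivot element 1.
Divide row 1 by 1; eliminate column x2 from the other rows.
In the new row 1, the RHS entry is the old entry divided by the pivot: (7/2)/1 = 7/2.

7/2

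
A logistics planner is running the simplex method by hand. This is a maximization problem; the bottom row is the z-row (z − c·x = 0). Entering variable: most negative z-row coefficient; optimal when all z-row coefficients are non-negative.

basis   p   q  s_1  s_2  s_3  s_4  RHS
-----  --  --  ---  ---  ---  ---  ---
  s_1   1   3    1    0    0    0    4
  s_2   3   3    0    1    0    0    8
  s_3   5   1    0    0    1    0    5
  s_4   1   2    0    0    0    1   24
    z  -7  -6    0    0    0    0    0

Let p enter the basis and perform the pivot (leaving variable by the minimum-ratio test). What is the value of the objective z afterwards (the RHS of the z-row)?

7

Ratio test on column p — row 1: 4/1 = 4; row 2: 8/3 = 8/3; row 3: 5/5 = 1; row 4: 24/1 = 24. Minimum is 1 at row 3 (s_3 leaves); pivot element 5.
Pivot on row 3; the z-row RHS becomes 0 − (-7)·1 = 7.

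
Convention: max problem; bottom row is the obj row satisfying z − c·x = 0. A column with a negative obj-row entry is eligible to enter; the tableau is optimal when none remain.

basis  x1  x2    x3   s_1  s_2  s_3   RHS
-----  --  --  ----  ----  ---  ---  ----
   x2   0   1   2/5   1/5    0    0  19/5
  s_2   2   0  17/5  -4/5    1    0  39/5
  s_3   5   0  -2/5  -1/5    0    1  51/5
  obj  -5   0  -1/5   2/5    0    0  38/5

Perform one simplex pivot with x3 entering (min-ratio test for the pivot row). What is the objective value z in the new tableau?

137/17

Ratio test on column x3 — row 1: (19/5)/(2/5) = 19/2; row 2: (39/5)/(17/5) = 39/17; row 3: entry -2/5 ≤ 0. Minimum is 39/17 at row 2 (s_2 leaves); pivot element 17/5.
Pivot on row 2; the obj-row RHS becomes 38/5 − (-1/5)·(39/17) = 137/17.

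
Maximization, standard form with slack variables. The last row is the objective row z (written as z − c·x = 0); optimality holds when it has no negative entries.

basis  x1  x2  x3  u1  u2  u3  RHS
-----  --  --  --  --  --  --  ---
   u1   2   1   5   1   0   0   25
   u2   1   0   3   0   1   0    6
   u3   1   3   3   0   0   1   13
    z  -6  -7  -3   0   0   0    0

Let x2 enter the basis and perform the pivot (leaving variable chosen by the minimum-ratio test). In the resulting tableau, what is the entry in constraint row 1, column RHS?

62/3

Ratio test on column x2 — row 1: 25/1 = 25; row 2: entry 0 ≤ 0; row 3: 13/3 = 13/3. Minimum is 13/3 at row 3 (u3 leaves); pivot element 3.
Divide row 3 by 3; eliminate column x2 from the other rows.
Row 1 update in column RHS: 25 − 1·(13/3) = 62/3.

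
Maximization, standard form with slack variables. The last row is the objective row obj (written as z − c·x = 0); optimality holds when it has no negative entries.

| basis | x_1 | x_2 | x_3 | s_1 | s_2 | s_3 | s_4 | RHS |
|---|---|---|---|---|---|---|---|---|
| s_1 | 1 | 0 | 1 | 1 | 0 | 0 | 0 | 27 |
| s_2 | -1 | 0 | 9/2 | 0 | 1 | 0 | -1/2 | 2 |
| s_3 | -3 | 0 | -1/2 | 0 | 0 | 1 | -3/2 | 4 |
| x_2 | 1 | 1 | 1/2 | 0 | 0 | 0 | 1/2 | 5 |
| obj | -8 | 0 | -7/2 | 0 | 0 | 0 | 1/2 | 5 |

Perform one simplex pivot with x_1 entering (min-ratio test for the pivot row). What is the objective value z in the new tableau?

45

Ratio test on column x_1 — row 1: 27/1 = 27; row 2: entry -1 ≤ 0; row 3: entry -3 ≤ 0; row 4: 5/1 = 5. Minimum is 5 at row 4 (x_2 leaves); pivot element 1.
Pivot on row 4; the obj-row RHS becomes 5 − (-8)·5 = 45.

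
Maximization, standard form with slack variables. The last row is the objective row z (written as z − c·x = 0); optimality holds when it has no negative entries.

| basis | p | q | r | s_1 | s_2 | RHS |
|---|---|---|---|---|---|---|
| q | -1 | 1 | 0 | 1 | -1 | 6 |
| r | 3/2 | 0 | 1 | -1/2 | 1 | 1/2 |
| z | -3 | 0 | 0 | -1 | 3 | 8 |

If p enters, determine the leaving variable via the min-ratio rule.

r

Column p entries and ratios — q: -1 ≤ 0, skip; r: (1/2)/(3/2) = 1/3.
Smallest ratio is 1/3 in the row of r, so r leaves.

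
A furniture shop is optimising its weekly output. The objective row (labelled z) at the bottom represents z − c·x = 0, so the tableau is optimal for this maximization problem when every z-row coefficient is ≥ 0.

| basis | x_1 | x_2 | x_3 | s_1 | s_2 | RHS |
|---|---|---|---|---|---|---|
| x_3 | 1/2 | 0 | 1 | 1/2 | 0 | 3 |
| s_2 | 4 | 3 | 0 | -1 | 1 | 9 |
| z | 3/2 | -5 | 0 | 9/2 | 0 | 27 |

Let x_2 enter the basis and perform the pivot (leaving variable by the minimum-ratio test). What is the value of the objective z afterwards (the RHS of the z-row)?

42

Ratio test on column x_2 — row 1: entry 0 ≤ 0; row 2: 9/3 = 3. Minimum is 3 at row 2 (s_2 leaves); pivot element 3.
Pivot on row 2; the z-row RHS becomes 27 − (-5)·3 = 42.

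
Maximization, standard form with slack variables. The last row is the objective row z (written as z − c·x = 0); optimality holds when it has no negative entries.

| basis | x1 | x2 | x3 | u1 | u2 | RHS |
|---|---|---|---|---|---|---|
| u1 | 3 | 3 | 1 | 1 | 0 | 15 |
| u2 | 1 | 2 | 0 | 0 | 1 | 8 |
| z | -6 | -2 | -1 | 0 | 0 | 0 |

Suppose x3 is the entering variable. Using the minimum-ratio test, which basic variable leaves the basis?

Column x3 entries and ratios — u1: 15/1 = 15; u2: 0 ≤ 0, skip.
Smallest ratio is 15 in the row of u1, so u1 leaves.

u1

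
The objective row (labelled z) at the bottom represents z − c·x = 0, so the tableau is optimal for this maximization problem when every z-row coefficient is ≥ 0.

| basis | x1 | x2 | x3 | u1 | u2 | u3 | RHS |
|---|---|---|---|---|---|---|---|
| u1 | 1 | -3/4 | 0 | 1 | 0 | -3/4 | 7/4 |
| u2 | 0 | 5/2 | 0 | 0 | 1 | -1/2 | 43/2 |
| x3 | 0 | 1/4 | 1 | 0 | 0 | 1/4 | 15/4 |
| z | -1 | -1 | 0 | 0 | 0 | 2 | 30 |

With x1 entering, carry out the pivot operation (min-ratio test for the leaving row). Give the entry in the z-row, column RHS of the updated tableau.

Ratio test on column x1 — row 1: (7/4)/1 = 7/4; row 2: entry 0 ≤ 0; row 3: entry 0 ≤ 0. Minimum is 7/4 at row 1 (u1 leaves); pivot element 1.
Divide row 1 by 1; eliminate column x1 from the other rows.
z-row update in column RHS: 30 − (-1)·(7/4) = 127/4.

127/4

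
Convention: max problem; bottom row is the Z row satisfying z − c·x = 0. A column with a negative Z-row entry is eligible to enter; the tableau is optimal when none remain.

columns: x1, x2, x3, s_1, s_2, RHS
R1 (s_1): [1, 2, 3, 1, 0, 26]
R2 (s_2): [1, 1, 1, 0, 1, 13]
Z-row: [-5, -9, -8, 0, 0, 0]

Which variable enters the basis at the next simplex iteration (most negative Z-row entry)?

Negative Z-row entries: x1: -5, x2: -9, x3: -8.
The most negative is -9 in column x2, so x2 enters.

x2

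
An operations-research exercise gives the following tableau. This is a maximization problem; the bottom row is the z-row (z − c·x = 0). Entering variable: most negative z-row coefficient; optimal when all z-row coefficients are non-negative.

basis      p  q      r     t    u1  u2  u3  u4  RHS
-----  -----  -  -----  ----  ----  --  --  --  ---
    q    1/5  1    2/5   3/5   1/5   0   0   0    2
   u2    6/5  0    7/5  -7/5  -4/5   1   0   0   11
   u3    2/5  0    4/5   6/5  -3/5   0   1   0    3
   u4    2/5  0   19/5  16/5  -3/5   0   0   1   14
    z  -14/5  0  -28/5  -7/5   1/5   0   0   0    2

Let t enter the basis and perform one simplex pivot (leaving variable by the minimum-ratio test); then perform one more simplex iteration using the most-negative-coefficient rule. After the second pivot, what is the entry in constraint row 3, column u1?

-9/10

Ratio test on column t — row 1: 2/(3/5) = 10/3; row 2: entry -7/5 ≤ 0; row 3: 3/(6/5) = 5/2; row 4: 14/(16/5) = 35/8. Minimum is 5/2 at row 3 (u3 leaves); pivot element 6/5.
Divide row 3 by 6/5; eliminate column t from the other rows.
Second iteration: most negative z-row entry is -14/3 in column r, so r enters.
Ratio test on column r — row 1: entry 0 ≤ 0; row 2: (29/2)/(7/3) = 87/14; row 3: (5/2)/(2/3) = 15/4; row 4: 6/(5/3) = 18/5. Minimum is 18/5 at row 4 (u4 leaves); pivot element 5/3.
Divide row 4 by 5/3; eliminate column r from the other rows.
After both pivots, the entry at constraint row 3, column u1 is -9/10.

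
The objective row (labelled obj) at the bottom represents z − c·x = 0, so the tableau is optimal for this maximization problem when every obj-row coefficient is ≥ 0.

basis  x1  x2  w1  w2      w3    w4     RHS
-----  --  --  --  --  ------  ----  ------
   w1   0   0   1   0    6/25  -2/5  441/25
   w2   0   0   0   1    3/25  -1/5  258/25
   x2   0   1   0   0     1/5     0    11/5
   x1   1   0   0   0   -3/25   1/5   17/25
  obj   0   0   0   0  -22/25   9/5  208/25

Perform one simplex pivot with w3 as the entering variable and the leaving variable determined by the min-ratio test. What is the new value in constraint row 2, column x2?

-3/5

Ratio test on column w3 — row 1: (441/25)/(6/25) = 147/2; row 2: (258/25)/(3/25) = 86; row 3: (11/5)/(1/5) = 11; row 4: entry -3/25 ≤ 0. Minimum is 11 at row 3 (x2 leaves); pivot element 1/5.
Divide row 3 by 1/5; eliminate column w3 from the other rows.
Row 2 update in column x2: 0 − (3/25)·5 = -3/5.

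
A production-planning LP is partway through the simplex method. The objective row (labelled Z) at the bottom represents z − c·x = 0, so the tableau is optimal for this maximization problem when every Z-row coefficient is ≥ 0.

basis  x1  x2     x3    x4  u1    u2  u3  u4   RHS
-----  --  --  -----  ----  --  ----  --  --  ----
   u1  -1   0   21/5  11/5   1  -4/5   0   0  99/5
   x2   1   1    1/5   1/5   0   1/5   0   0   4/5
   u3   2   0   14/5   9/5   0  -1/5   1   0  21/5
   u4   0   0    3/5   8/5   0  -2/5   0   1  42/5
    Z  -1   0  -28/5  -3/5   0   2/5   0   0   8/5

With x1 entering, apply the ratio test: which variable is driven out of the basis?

Column x1 entries and ratios — u1: -1 ≤ 0, skip; x2: (4/5)/1 = 4/5; u3: (21/5)/2 = 21/10; u4: 0 ≤ 0, skip.
Smallest ratio is 4/5 in the row of x2, so x2 leaves.

x2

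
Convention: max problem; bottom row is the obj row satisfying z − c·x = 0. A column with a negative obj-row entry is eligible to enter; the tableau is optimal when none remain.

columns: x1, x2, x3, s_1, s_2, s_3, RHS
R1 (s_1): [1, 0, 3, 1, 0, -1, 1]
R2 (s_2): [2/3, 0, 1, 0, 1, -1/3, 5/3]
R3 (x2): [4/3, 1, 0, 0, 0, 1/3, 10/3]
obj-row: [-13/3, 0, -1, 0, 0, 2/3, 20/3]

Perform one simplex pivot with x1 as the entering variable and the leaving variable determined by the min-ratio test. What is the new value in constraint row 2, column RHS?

1

Ratio test on column x1 — row 1: 1/1 = 1; row 2: (5/3)/(2/3) = 5/2; row 3: (10/3)/(4/3) = 5/2. Minimum is 1 at row 1 (s_1 leaves); pivot element 1.
Divide row 1 by 1; eliminate column x1 from the other rows.
Row 2 update in column RHS: 5/3 − (2/3)·1 = 1.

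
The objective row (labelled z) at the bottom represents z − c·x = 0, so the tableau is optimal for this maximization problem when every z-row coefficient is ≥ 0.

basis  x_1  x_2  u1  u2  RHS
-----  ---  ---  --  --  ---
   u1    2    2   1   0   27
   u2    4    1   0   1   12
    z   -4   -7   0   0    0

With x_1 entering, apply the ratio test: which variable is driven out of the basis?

Column x_1 entries and ratios — u1: 27/2 = 27/2; u2: 12/4 = 3.
Smallest ratio is 3 in the row of u2, so u2 leaves.

u2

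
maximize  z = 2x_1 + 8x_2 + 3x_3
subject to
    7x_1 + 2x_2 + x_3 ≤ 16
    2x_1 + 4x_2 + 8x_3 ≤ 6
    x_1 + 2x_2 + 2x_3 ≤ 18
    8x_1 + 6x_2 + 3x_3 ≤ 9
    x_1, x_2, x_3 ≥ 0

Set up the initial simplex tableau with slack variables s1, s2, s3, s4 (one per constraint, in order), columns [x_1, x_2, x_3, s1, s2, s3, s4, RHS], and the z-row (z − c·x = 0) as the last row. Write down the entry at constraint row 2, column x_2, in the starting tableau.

Constraint 2 has coefficient 4 on x_2.

4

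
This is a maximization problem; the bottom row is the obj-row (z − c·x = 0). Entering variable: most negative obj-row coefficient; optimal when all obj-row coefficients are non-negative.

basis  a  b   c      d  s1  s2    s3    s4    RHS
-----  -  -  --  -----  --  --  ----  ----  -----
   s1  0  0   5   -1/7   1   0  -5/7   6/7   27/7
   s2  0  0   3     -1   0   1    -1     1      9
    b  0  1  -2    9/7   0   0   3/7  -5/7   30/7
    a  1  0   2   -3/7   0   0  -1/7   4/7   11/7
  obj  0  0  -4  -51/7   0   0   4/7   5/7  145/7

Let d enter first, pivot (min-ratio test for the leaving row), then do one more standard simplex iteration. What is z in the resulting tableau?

2533/43

Ratio test on column d — row 1: entry -1/7 ≤ 0; row 2: entry -1 ≤ 0; row 3: (30/7)/(9/7) = 10/3; row 4: entry -3/7 ≤ 0. Minimum is 10/3 at row 3 (b leaves); pivot element 9/7.
Pivot on row 3; the obj-row RHS becomes 145/7 − (-51/7)·(10/3) = 45.
Next entering variable (most negative obj-row entry -46/3): c.
Ratio test on column c — row 1: (13/3)/(43/9) = 39/43; row 2: (37/3)/(13/9) = 111/13; row 3: entry -14/9 ≤ 0; row 4: 3/(4/3) = 9/4. Minimum is 39/43 at row 1 (s1 leaves); pivot element 43/9.
After the second pivot the obj-row RHS is 45 − (-46/3)·(39/43) = 2533/43.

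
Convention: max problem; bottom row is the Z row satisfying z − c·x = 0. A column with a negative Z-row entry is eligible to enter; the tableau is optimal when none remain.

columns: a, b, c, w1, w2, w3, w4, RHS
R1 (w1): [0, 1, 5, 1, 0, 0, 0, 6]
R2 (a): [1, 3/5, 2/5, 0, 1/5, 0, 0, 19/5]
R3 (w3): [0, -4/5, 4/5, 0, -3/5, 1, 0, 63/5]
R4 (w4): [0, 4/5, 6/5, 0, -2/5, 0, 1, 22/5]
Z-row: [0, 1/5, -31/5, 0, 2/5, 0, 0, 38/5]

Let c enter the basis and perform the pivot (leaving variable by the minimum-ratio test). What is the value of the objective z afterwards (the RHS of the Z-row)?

Ratio test on column c — row 1: 6/5 = 6/5; row 2: (19/5)/(2/5) = 19/2; row 3: (63/5)/(4/5) = 63/4; row 4: (22/5)/(6/5) = 11/3. Minimum is 6/5 at row 1 (w1 leaves); pivot element 5.
Pivot on row 1; the Z-row RHS becomes 38/5 − (-31/5)·(6/5) = 376/25.

376/25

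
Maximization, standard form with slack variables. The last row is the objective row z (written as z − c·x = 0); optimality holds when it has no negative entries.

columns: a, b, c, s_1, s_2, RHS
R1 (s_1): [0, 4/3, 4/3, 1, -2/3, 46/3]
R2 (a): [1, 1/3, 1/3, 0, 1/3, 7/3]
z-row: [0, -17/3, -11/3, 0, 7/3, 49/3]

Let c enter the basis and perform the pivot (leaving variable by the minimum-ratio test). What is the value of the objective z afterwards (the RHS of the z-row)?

42

Ratio test on column c — row 1: (46/3)/(4/3) = 23/2; row 2: (7/3)/(1/3) = 7. Minimum is 7 at row 2 (a leaves); pivot element 1/3.
Pivot on row 2; the z-row RHS becomes 49/3 − (-11/3)·7 = 42.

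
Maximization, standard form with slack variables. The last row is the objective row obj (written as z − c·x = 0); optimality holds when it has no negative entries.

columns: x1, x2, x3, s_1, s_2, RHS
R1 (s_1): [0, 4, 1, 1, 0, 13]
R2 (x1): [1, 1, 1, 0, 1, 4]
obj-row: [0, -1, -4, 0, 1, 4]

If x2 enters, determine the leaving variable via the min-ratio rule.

s_1

Column x2 entries and ratios — s_1: 13/4 = 13/4; x1: 4/1 = 4.
Smallest ratio is 13/4 in the row of s_1, so s_1 leaves.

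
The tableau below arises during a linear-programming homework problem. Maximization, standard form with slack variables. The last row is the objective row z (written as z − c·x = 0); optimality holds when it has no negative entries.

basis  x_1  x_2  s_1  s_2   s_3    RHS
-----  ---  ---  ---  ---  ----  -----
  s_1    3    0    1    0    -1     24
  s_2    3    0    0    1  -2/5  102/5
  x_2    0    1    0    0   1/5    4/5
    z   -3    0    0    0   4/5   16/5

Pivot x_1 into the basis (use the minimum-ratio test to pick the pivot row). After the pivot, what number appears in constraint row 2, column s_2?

Ratio test on column x_1 — row 1: 24/3 = 8; row 2: (102/5)/3 = 34/5; row 3: entry 0 ≤ 0. Minimum is 34/5 at row 2 (s_2 leaves); pivot element 3.
Divide row 2 by 3; eliminate column x_1 from the other rows.
In the new row 2, the s_2 entry is the old entry divided by the pivot: 1/3 = 1/3.

1/3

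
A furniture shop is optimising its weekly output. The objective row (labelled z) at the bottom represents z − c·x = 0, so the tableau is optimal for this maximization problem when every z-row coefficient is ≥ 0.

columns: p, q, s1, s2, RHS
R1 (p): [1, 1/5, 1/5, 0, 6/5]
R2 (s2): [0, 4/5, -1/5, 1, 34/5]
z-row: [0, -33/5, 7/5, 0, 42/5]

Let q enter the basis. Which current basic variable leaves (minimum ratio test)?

Column q entries and ratios — p: (6/5)/(1/5) = 6; s2: (34/5)/(4/5) = 17/2.
Smallest ratio is 6 in the row of p, so p leaves.

p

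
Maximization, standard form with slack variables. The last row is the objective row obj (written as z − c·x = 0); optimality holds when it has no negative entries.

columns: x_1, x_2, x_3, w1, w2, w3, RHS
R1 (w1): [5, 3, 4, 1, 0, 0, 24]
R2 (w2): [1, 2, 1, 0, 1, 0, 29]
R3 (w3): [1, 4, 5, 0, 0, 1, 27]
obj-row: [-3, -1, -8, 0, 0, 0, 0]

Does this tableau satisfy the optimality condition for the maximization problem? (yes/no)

no

The obj-row has a negative entry -8 in column x_3, so it is not optimal.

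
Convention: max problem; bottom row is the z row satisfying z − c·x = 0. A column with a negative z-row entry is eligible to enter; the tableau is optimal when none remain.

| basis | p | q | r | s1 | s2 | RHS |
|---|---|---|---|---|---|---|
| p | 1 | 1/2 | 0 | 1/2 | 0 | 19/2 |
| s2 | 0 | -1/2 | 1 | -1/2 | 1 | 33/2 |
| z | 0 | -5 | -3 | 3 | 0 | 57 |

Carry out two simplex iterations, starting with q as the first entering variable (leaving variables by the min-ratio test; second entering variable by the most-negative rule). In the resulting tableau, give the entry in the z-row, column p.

13

Ratio test on column q — row 1: (19/2)/(1/2) = 19; row 2: entry -1/2 ≤ 0. Minimum is 19 at row 1 (p leaves); pivot element 1/2.
Divide row 1 by 1/2; eliminate column q from the other rows.
Second iteration: most negative z-row entry is -3 in column r, so r enters.
Ratio test on column r — row 1: entry 0 ≤ 0; row 2: 26/1 = 26. Minimum is 26 at row 2 (s2 leaves); pivot element 1.
Divide row 2 by 1; eliminate column r from the other rows.
After both pivots, the entry at the z-row, column p is 13.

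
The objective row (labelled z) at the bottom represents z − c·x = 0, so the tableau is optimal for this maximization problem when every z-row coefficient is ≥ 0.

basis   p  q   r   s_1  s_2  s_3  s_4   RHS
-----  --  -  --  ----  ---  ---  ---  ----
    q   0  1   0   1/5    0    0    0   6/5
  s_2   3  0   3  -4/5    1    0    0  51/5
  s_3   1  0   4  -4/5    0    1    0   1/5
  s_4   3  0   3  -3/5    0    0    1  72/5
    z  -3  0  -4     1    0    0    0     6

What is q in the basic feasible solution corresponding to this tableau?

q is basic (row 1); its value is the RHS of that row, 6/5.

6/5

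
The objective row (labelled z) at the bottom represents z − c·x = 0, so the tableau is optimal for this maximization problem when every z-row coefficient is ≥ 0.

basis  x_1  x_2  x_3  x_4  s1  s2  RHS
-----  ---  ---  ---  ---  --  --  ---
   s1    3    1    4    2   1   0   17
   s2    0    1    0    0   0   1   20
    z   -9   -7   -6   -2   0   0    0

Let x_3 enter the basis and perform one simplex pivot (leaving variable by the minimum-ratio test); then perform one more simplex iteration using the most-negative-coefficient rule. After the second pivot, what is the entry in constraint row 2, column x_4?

Ratio test on column x_3 — row 1: 17/4 = 17/4; row 2: entry 0 ≤ 0. Minimum is 17/4 at row 1 (s1 leaves); pivot element 4.
Divide row 1 by 4; eliminate column x_3 from the other rows.
Second iteration: most negative z-row entry is -11/2 in column x_2, so x_2 enters.
Ratio test on column x_2 — row 1: (17/4)/(1/4) = 17; row 2: 20/1 = 20. Minimum is 17 at row 1 (x_3 leaves); pivot element 1/4.
Divide row 1 by 1/4; eliminate column x_2 from the other rows.
After both pivots, the entry at constraint row 2, column x_4 is -2.

-2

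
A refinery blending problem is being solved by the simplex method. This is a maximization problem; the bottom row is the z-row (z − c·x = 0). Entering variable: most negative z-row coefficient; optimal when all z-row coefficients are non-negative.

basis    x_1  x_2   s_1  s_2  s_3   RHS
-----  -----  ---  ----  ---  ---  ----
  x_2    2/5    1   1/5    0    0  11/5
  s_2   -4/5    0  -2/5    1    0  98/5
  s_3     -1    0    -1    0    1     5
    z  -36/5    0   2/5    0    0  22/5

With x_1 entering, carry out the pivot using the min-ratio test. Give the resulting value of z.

Ratio test on column x_1 — row 1: (11/5)/(2/5) = 11/2; row 2: entry -4/5 ≤ 0; row 3: entry -1 ≤ 0. Minimum is 11/2 at row 1 (x_2 leaves); pivot element 2/5.
Pivot on row 1; the z-row RHS becomes 22/5 − (-36/5)·(11/2) = 44.

44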